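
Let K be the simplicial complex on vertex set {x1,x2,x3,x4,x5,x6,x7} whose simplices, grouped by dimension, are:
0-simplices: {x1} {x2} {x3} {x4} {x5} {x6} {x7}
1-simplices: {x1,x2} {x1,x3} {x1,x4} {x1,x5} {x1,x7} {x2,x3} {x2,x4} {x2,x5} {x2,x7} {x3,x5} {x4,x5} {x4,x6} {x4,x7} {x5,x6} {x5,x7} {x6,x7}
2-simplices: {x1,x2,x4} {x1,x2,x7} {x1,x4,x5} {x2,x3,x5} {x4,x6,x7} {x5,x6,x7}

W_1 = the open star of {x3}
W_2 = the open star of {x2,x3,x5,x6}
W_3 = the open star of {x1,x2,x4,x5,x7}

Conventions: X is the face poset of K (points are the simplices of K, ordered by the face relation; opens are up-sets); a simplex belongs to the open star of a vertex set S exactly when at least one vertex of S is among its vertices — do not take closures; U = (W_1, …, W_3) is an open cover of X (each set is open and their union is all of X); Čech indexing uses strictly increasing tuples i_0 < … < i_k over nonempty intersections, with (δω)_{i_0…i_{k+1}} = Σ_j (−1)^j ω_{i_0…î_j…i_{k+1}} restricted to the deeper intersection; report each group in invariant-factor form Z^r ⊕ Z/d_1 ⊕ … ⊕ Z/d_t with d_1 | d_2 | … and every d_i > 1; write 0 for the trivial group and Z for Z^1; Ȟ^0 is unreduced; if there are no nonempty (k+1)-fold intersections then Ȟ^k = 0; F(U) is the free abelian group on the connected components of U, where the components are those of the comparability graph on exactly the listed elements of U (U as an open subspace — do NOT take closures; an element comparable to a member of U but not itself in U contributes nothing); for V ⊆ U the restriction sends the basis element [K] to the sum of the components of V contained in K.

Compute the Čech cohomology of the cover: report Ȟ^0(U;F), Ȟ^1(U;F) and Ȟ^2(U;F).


Ȟ^0(U;F) ≅ Z,  Ȟ^1(U;F) ≅ Z,  Ȟ^2(U;F) ≅ 0

cover nerve:
  W1={{x3},{x1,x3},{x2,x3},{x3,x5},{x2,x3,x5}} W2={{x2},{x3},{x5},{x6},{x1,x2},{x1,x3},{x1,x5},{x2,x3},{x2,x4},{x2,x5},{x2,x7},{x3,x5},{x4,x5},{x4,x6},{x5,x6},{x5,x7},{x6,x7},{x1,x2,x4},{x1,x2,x7},{x1,x4,x5},{x2,x3,x5},{x4,x6,x7},{x5,x6,x7}} W3={{x1},{x2},{x4},{x5},{x7},{x1,x2},{x1,x3},{x1,x4},{x1,x5},{x1,x7},{x2,x3},{x2,x4},{x2,x5},{x2,x7},{x3,x5},{x4,x5},{x4,x6},{x4,x7},{x5,x6},{x5,x7},{x6,x7},{x1,x2,x4},{x1,x2,x7},{x1,x4,x5},{x2,x3,x5},{x4,x6,x7},{x5,x6,x7}}
  W12={{x3},{x1,x3},{x2,x3},{x3,x5},{x2,x3,x5}} W13={{x1,x3},{x2,x3},{x3,x5},{x2,x3,x5}} W23={{x2},{x5},{x1,x2},{x1,x3},{x1,x5},{x2,x3},{x2,x4},{x2,x5},{x2,x7},{x3,x5},{x4,x5},{x4,x6},{x5,x6},{x5,x7},{x6,x7},{x1,x2,x4},{x1,x2,x7},{x1,x4,x5},{x2,x3,x5},{x4,x6,x7},{x5,x6,x7}}
  W123={{x1,x3},{x2,x3},{x3,x5},{x2,x3,x5}}
components per intersection:
  W1: {{x3},{x1,x3},{x2,x3},{x3,x5},{x2,x3,x5}}
  W2: {{x2},{x3},{x5},{x6},{x1,x2},{x1,x3},{x1,x5},{x2,x3},{x2,x4},{x2,x5},{x2,x7},{x3,x5},{x4,x5},{x4,x6},{x5,x6},{x5,x7},{x6,x7},{x1,x2,x4},{x1,x2,x7},{x1,x4,x5},{x2,x3,x5},{x4,x6,x7},{x5,x6,x7}}
  W3: {{x1},{x2},{x4},{x5},{x7},{x1,x2},{x1,x3},{x1,x4},{x1,x5},{x1,x7},{x2,x3},{x2,x4},{x2,x5},{x2,x7},{x3,x5},{x4,x5},{x4,x6},{x4,x7},{x5,x6},{x5,x7},{x6,x7},{x1,x2,x4},{x1,x2,x7},{x1,x4,x5},{x2,x3,x5},{x4,x6,x7},{x5,x6,x7}}
  W12: {{x3},{x1,x3},{x2,x3},{x3,x5},{x2,x3,x5}}
  W13: {{x1,x3}} {{x2,x3},{x3,x5},{x2,x3,x5}}
  W23: {{x2},{x5},{x1,x2},{x1,x5},{x2,x3},{x2,x4},{x2,x5},{x2,x7},{x3,x5},{x4,x5},{x4,x6},{x5,x6},{x5,x7},{x6,x7},{x1,x2,x4},{x1,x2,x7},{x1,x4,x5},{x2,x3,x5},{x4,x6,x7},{x5,x6,x7}} {{x1,x3}}
  W123: {{x1,x3}} {{x2,x3},{x3,x5},{x2,x3,x5}}
C dims 3,5,2; δ0: rk 2, SNF 1^2; δ1: rk 2, SNF 1^2
Ȟ^0: (3−2)−0=1 ⇒ Z
Ȟ^1: (5−2)−2=1 ⇒ Z
Ȟ^2: (2−0)−2=0 ⇒ 0


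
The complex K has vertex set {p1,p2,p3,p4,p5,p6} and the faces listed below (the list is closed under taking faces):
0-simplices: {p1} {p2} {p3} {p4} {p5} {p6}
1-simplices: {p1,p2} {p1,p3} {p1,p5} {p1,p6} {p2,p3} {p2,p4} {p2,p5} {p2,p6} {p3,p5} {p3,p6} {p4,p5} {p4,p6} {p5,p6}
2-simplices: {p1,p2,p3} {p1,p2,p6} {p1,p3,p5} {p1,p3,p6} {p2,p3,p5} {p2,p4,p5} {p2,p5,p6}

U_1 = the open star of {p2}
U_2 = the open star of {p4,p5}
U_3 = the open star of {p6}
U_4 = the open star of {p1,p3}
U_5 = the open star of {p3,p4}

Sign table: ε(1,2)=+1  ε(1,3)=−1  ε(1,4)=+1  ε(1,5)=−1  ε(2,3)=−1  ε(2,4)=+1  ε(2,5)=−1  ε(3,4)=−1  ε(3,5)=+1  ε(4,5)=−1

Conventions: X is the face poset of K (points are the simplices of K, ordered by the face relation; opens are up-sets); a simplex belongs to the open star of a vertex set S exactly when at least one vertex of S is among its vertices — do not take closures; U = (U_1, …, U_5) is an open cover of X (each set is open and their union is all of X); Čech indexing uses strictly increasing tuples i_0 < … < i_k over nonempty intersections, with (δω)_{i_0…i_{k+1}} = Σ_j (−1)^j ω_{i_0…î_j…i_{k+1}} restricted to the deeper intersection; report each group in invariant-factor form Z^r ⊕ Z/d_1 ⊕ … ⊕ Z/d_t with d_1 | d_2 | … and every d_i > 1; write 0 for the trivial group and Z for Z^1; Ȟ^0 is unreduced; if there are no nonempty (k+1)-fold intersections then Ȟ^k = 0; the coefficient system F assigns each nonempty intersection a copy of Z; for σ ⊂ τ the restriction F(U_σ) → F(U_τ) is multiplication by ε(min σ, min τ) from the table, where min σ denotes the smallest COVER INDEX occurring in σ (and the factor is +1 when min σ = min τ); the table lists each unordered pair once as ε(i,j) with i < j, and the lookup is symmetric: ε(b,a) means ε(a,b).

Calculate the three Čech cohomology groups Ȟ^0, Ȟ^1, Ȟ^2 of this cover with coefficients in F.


Ȟ^0 ≅ Z, Ȟ^1 ≅ 0 and Ȟ^2 ≅ Z

nonempty intersections:
  U1={{p2},{p1,p2},{p2,p3},{p2,p4},{p2,p5},{p2,p6},{p1,p2,p3},{p1,p2,p6},{p2,p3,p5},{p2,p4,p5},{p2,p5,p6}} U2={{p4},{p5},{p1,p5},{p2,p4},{p2,p5},{p3,p5},{p4,p5},{p4,p6},{p5,p6},{p1,p3,p5},{p2,p3,p5},{p2,p4,p5},{p2,p5,p6}} U3={{p6},{p1,p6},{p2,p6},{p3,p6},{p4,p6},{p5,p6},{p1,p2,p6},{p1,p3,p6},{p2,p5,p6}} U4={{p1},{p3},{p1,p2},{p1,p3},{p1,p5},{p1,p6},{p2,p3},{p3,p5},{p3,p6},{p1,p2,p3},{p1,p2,p6},{p1,p3,p5},{p1,p3,p6},{p2,p3,p5}} U5={{p3},{p4},{p1,p3},{p2,p3},{p2,p4},{p3,p5},{p3,p6},{p4,p5},{p4,p6},{p1,p2,p3},{p1,p3,p5},{p1,p3,p6},{p2,p3,p5},{p2,p4,p5}}
  U12={{p2,p4},{p2,p5},{p2,p3,p5},{p2,p4,p5},{p2,p5,p6}} U13={{p2,p6},{p1,p2,p6},{p2,p5,p6}} U14={{p1,p2},{p2,p3},{p1,p2,p3},{p1,p2,p6},{p2,p3,p5}} U15={{p2,p3},{p2,p4},{p1,p2,p3},{p2,p3,p5},{p2,p4,p5}} U23={{p4,p6},{p5,p6},{p2,p5,p6}} U24={{p1,p5},{p3,p5},{p1,p3,p5},{p2,p3,p5}} U25={{p4},{p2,p4},{p3,p5},{p4,p5},{p4,p6},{p1,p3,p5},{p2,p3,p5},{p2,p4,p5}} U34={{p1,p6},{p3,p6},{p1,p2,p6},{p1,p3,p6}} U35={{p3,p6},{p4,p6},{p1,p3,p6}} U45={{p3},{p1,p3},{p2,p3},{p3,p5},{p3,p6},{p1,p2,p3},{p1,p3,p5},{p1,p3,p6},{p2,p3,p5}}
  U123={{p2,p5,p6}} U124={{p2,p3,p5}} U125={{p2,p4},{p2,p3,p5},{p2,p4,p5}} U134={{p1,p2,p6}} U145={{p2,p3},{p1,p2,p3},{p2,p3,p5}} U235={{p4,p6}} U245={{p3,p5},{p1,p3,p5},{p2,p3,p5}} U345={{p3,p6},{p1,p3,p6}}
  U1245={{p2,p3,p5}}
C dims 5,10,8,1; δ0: rk 4, SNF 1^4; δ1: rk 6, SNF 1^6; δ2: rk 1, SNF 1^1
Ȟ^0: (5−4)−0=1 ⇒ Z
Ȟ^1: (10−6)−4=0 ⇒ 0
Ȟ^2: (8−1)−6=1 ⇒ Z


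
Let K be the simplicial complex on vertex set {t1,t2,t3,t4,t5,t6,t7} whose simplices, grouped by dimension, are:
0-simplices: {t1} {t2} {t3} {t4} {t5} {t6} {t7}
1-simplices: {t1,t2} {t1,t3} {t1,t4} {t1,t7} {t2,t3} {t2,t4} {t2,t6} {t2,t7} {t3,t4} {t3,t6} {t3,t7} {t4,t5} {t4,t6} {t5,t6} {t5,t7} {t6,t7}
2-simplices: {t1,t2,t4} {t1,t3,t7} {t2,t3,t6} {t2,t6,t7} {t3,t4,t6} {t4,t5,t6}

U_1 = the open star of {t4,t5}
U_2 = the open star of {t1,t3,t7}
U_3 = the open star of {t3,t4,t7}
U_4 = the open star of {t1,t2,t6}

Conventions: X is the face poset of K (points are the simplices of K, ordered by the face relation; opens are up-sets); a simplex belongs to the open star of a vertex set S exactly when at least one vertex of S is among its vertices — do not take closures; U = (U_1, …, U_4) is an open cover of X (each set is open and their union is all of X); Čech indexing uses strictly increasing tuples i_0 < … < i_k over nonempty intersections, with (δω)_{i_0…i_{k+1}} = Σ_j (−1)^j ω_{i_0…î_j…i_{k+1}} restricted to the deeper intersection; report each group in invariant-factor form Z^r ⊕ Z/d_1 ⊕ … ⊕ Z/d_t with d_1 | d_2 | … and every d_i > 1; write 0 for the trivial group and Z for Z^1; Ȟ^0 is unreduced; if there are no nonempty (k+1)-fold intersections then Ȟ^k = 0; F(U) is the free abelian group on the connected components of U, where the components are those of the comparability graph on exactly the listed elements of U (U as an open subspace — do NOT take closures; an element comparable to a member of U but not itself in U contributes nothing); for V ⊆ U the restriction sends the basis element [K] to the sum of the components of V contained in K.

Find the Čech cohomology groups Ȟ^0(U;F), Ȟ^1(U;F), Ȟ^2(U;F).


cover nerve:
  U1={{t4},{t5},{t1,t4},{t2,t4},{t3,t4},{t4,t5},{t4,t6},{t5,t6},{t5,t7},{t1,t2,t4},{t3,t4,t6},{t4,t5,t6}} U2={{t1},{t3},{t7},{t1,t2},{t1,t3},{t1,t4},{t1,t7},{t2,t3},{t2,t7},{t3,t4},{t3,t6},{t3,t7},{t5,t7},{t6,t7},{t1,t2,t4},{t1,t3,t7},{t2,t3,t6},{t2,t6,t7},{t3,t4,t6}} U3={{t3},{t4},{t7},{t1,t3},{t1,t4},{t1,t7},{t2,t3},{t2,t4},{t2,t7},{t3,t4},{t3,t6},{t3,t7},{t4,t5},{t4,t6},{t5,t7},{t6,t7},{t1,t2,t4},{t1,t3,t7},{t2,t3,t6},{t2,t6,t7},{t3,t4,t6},{t4,t5,t6}} U4={{t1},{t2},{t6},{t1,t2},{t1,t3},{t1,t4},{t1,t7},{t2,t3},{t2,t4},{t2,t6},{t2,t7},{t3,t6},{t4,t6},{t5,t6},{t6,t7},{t1,t2,t4},{t1,t3,t7},{t2,t3,t6},{t2,t6,t7},{t3,t4,t6},{t4,t5,t6}}
  U12={{t1,t4},{t3,t4},{t5,t7},{t1,t2,t4},{t3,t4,t6}} U13={{t4},{t1,t4},{t2,t4},{t3,t4},{t4,t5},{t4,t6},{t5,t7},{t1,t2,t4},{t3,t4,t6},{t4,t5,t6}} U14={{t1,t4},{t2,t4},{t4,t6},{t5,t6},{t1,t2,t4},{t3,t4,t6},{t4,t5,t6}} U23={{t3},{t7},{t1,t3},{t1,t4},{t1,t7},{t2,t3},{t2,t7},{t3,t4},{t3,t6},{t3,t7},{t5,t7},{t6,t7},{t1,t2,t4},{t1,t3,t7},{t2,t3,t6},{t2,t6,t7},{t3,t4,t6}} U24={{t1},{t1,t2},{t1,t3},{t1,t4},{t1,t7},{t2,t3},{t2,t7},{t3,t6},{t6,t7},{t1,t2,t4},{t1,t3,t7},{t2,t3,t6},{t2,t6,t7},{t3,t4,t6}} U34={{t1,t3},{t1,t4},{t1,t7},{t2,t3},{t2,t4},{t2,t7},{t3,t6},{t4,t6},{t6,t7},{t1,t2,t4},{t1,t3,t7},{t2,t3,t6},{t2,t6,t7},{t3,t4,t6},{t4,t5,t6}}
  U123={{t1,t4},{t3,t4},{t5,t7},{t1,t2,t4},{t3,t4,t6}} U124={{t1,t4},{t1,t2,t4},{t3,t4,t6}} U134={{t1,t4},{t2,t4},{t4,t6},{t1,t2,t4},{t3,t4,t6},{t4,t5,t6}} U234={{t1,t3},{t1,t4},{t1,t7},{t2,t3},{t2,t7},{t3,t6},{t6,t7},{t1,t2,t4},{t1,t3,t7},{t2,t3,t6},{t2,t6,t7},{t3,t4,t6}}
  U1234={{t1,t4},{t1,t2,t4},{t3,t4,t6}}
components per intersection:
  U1: {{t4},{t5},{t1,t4},{t2,t4},{t3,t4},{t4,t5},{t4,t6},{t5,t6},{t5,t7},{t1,t2,t4},{t3,t4,t6},{t4,t5,t6}}
  U2: {{t1},{t3},{t7},{t1,t2},{t1,t3},{t1,t4},{t1,t7},{t2,t3},{t2,t7},{t3,t4},{t3,t6},{t3,t7},{t5,t7},{t6,t7},{t1,t2,t4},{t1,t3,t7},{t2,t3,t6},{t2,t6,t7},{t3,t4,t6}}
  U3: {{t3},{t4},{t7},{t1,t3},{t1,t4},{t1,t7},{t2,t3},{t2,t4},{t2,t7},{t3,t4},{t3,t6},{t3,t7},{t4,t5},{t4,t6},{t5,t7},{t6,t7},{t1,t2,t4},{t1,t3,t7},{t2,t3,t6},{t2,t6,t7},{t3,t4,t6},{t4,t5,t6}}
  U4: {{t1},{t2},{t6},{t1,t2},{t1,t3},{t1,t4},{t1,t7},{t2,t3},{t2,t4},{t2,t6},{t2,t7},{t3,t6},{t4,t6},{t5,t6},{t6,t7},{t1,t2,t4},{t1,t3,t7},{t2,t3,t6},{t2,t6,t7},{t3,t4,t6},{t4,t5,t6}}
  U12: {{t1,t4},{t1,t2,t4}} {{t3,t4},{t3,t4,t6}} {{t5,t7}}
  U13: {{t4},{t1,t4},{t2,t4},{t3,t4},{t4,t5},{t4,t6},{t1,t2,t4},{t3,t4,t6},{t4,t5,t6}} {{t5,t7}}
  U14: {{t1,t4},{t2,t4},{t1,t2,t4}} {{t4,t6},{t5,t6},{t3,t4,t6},{t4,t5,t6}}
  U23: {{t3},{t7},{t1,t3},{t1,t7},{t2,t3},{t2,t7},{t3,t4},{t3,t6},{t3,t7},{t5,t7},{t6,t7},{t1,t3,t7},{t2,t3,t6},{t2,t6,t7},{t3,t4,t6}} {{t1,t4},{t1,t2,t4}}
  U24: {{t1},{t1,t2},{t1,t3},{t1,t4},{t1,t7},{t1,t2,t4},{t1,t3,t7}} {{t2,t3},{t3,t6},{t2,t3,t6},{t3,t4,t6}} {{t2,t7},{t6,t7},{t2,t6,t7}}
  U34: {{t1,t3},{t1,t7},{t1,t3,t7}} {{t1,t4},{t2,t4},{t1,t2,t4}} {{t2,t3},{t3,t6},{t4,t6},{t2,t3,t6},{t3,t4,t6},{t4,t5,t6}} {{t2,t7},{t6,t7},{t2,t6,t7}}
  U123: {{t1,t4},{t1,t2,t4}} {{t3,t4},{t3,t4,t6}} {{t5,t7}}
  U124: {{t1,t4},{t1,t2,t4}} {{t3,t4,t6}}
  U134: {{t1,t4},{t2,t4},{t1,t2,t4}} {{t4,t6},{t3,t4,t6},{t4,t5,t6}}
  U234: {{t1,t3},{t1,t7},{t1,t3,t7}} {{t1,t4},{t1,t2,t4}} {{t2,t3},{t3,t6},{t2,t3,t6},{t3,t4,t6}} {{t2,t7},{t6,t7},{t2,t6,t7}}
  U1234: {{t1,t4},{t1,t2,t4}} {{t3,t4,t6}}
C dims 4,16,11,2; δ0: rk 3, SNF 1^3; δ1: rk 9, SNF 1^9; δ2: rk 2, SNF 1^2
Ȟ^0: (4−3)−0=1 ⇒ Z
Ȟ^1: (16−9)−3=4 ⇒ Z^4
Ȟ^2: (11−2)−9=0 ⇒ 0

Ȟ^0 = Z, Ȟ^1 = Z^4 and Ȟ^2 = 0


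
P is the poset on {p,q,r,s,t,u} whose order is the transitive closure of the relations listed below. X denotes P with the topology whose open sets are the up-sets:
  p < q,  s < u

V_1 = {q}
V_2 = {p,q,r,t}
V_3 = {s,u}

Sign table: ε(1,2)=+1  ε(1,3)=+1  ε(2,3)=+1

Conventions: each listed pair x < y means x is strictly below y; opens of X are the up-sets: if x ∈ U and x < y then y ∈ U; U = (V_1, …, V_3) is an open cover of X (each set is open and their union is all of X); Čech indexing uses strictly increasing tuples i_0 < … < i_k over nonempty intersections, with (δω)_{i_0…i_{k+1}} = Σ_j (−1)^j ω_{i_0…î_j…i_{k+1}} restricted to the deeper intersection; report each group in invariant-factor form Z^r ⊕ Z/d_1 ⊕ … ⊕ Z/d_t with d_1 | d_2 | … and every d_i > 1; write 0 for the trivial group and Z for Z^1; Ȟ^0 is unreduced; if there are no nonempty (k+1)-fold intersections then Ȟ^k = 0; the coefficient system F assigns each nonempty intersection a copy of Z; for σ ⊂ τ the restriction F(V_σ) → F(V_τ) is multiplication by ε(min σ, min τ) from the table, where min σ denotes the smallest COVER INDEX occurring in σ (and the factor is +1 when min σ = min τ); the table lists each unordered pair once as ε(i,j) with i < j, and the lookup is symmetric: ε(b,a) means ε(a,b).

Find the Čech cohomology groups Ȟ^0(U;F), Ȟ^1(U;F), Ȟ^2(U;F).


intersection data:
  V12={q}
C dims 3,1; δ0: rk 1, SNF 1^1
Ȟ^0 = (3 − 1) − 0 = 2, so Ȟ^0 ≅ Z^2
Ȟ^1 = (1 − 0) − 1 = 0, so Ȟ^1 ≅ 0
Ȟ^2 = (0 − 0) − 0 = 0, so Ȟ^2 ≅ 0

Ȟ^0 = Z^2, Ȟ^1 = 0, Ȟ^2 = 0


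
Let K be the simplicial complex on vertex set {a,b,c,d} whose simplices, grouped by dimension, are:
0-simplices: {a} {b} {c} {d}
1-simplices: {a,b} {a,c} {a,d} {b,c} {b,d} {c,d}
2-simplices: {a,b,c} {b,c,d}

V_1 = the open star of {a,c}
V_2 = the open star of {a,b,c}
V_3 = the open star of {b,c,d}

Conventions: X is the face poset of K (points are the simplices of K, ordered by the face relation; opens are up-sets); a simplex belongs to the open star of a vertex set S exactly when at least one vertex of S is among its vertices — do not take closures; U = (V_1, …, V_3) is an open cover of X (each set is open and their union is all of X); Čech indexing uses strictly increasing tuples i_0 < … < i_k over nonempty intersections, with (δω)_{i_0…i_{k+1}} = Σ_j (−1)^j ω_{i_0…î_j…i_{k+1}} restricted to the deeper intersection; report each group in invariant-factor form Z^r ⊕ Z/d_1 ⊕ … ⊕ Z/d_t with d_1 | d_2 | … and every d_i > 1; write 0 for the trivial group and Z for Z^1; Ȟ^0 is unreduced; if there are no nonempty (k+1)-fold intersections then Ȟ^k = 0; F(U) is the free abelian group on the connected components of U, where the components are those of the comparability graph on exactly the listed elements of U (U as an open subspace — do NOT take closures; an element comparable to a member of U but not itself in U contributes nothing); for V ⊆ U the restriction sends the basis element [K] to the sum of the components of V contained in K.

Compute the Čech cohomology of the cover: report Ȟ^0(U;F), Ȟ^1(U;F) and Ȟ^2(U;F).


Ȟ^0 ≅ Z; Ȟ^1 ≅ Z; Ȟ^2 ≅ 0

cover nerve:
  V1={{a},{c},{a,b},{a,c},{a,d},{b,c},{c,d},{a,b,c},{b,c,d}} V2={{a},{b},{c},{a,b},{a,c},{a,d},{b,c},{b,d},{c,d},{a,b,c},{b,c,d}} V3={{b},{c},{d},{a,b},{a,c},{a,d},{b,c},{b,d},{c,d},{a,b,c},{b,c,d}}
  V12={{a},{c},{a,b},{a,c},{a,d},{b,c},{c,d},{a,b,c},{b,c,d}} V13={{c},{a,b},{a,c},{a,d},{b,c},{c,d},{a,b,c},{b,c,d}} V23={{b},{c},{a,b},{a,c},{a,d},{b,c},{b,d},{c,d},{a,b,c},{b,c,d}}
  V123={{c},{a,b},{a,c},{a,d},{b,c},{c,d},{a,b,c},{b,c,d}}
components per intersection:
  V1: {{a},{c},{a,b},{a,c},{a,d},{b,c},{c,d},{a,b,c},{b,c,d}}
  V2: {{a},{b},{c},{a,b},{a,c},{a,d},{b,c},{b,d},{c,d},{a,b,c},{b,c,d}}
  V3: {{b},{c},{d},{a,b},{a,c},{a,d},{b,c},{b,d},{c,d},{a,b,c},{b,c,d}}
  V12: {{a},{c},{a,b},{a,c},{a,d},{b,c},{c,d},{a,b,c},{b,c,d}}
  V13: {{c},{a,b},{a,c},{b,c},{c,d},{a,b,c},{b,c,d}} {{a,d}}
  V23: {{b},{c},{a,b},{a,c},{b,c},{b,d},{c,d},{a,b,c},{b,c,d}} {{a,d}}
  V123: {{c},{a,b},{a,c},{b,c},{c,d},{a,b,c},{b,c,d}} {{a,d}}
C dims 3,5,2; δ0: rk 2, SNF 1^2; δ1: rk 2, SNF 1^2
Ȟ^0: (3−2)−0=1 ⇒ Z
Ȟ^1: (5−2)−2=1 ⇒ Z
Ȟ^2: (2−0)−2=0 ⇒ 0


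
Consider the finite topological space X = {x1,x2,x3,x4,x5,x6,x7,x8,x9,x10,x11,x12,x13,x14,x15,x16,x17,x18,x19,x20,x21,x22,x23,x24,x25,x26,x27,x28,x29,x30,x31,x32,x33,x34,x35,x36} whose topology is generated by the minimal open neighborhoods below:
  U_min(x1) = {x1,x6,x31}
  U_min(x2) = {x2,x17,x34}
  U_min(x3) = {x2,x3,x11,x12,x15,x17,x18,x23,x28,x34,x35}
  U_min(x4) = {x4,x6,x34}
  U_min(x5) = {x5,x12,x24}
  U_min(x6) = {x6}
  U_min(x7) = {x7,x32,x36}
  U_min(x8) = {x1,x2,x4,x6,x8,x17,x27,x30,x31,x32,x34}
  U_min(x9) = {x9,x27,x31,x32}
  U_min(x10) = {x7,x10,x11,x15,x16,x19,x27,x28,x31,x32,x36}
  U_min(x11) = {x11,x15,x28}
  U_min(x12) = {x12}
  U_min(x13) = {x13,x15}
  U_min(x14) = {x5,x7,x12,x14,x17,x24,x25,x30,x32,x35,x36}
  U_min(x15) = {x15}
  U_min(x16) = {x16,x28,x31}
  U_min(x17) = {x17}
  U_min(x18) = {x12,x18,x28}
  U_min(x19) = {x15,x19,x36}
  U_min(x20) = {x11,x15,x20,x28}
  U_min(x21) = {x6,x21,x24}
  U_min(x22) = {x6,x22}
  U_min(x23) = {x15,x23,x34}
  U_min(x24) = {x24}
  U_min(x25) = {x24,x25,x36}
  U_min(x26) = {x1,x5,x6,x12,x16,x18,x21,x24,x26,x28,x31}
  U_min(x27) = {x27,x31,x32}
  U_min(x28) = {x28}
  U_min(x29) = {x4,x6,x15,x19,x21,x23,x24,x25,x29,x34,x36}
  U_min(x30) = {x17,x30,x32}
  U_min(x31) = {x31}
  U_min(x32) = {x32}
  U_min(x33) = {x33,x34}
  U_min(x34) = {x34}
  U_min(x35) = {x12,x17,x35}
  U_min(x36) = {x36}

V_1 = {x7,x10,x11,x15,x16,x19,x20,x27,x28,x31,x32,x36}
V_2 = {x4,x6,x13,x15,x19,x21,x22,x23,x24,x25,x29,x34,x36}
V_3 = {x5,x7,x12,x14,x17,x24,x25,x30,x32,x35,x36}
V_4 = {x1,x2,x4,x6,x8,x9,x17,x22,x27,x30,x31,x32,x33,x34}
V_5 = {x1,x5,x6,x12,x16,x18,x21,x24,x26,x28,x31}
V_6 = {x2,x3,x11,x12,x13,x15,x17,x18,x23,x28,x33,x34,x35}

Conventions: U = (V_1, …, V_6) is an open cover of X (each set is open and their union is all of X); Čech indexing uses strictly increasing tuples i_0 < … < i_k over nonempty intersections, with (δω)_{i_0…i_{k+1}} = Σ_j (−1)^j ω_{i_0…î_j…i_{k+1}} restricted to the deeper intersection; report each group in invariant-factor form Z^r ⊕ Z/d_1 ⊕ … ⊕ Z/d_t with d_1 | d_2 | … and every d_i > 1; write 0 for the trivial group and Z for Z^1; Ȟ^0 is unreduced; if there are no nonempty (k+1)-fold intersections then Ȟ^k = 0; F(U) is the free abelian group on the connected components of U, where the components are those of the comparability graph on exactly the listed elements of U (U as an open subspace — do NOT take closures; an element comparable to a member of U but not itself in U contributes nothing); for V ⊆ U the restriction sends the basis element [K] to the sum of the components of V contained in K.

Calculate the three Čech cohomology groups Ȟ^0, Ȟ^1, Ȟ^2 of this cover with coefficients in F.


nerve simplices:
  V12={x15,x19,x36} V13={x7,x32,x36} V14={x27,x31,x32} V15={x16,x28,x31} V16={x11,x15,x28} V23={x24,x25,x36} V24={x4,x6,x22,x34} V25={x6,x21,x24} V26={x13,x15,x23,x34} V34={x17,x30,x32} V35={x5,x12,x24} V36={x12,x17,x35} V45={x1,x6,x31} V46={x2,x17,x33,x34} V56={x12,x18,x28}
  V123={x36} V126={x15} V134={x32} V145={x31} V156={x28} V235={x24} V245={x6} V246={x34} V346={x17} V356={x12}
components per intersection:
  V1: {x7,x10,x11,x15,x16,x19,x20,x27,x28,x31,x32,x36}
  V2: {x4,x6,x13,x15,x19,x21,x22,x23,x24,x25,x29,x34,x36}
  V3: {x5,x7,x12,x14,x17,x24,x25,x30,x32,x35,x36}
  V4: {x1,x2,x4,x6,x8,x9,x17,x22,x27,x30,x31,x32,x33,x34}
  V5: {x1,x5,x6,x12,x16,x18,x21,x24,x26,x28,x31}
  V6: {x2,x3,x11,x12,x13,x15,x17,x18,x23,x28,x33,x34,x35}
  V12: {x15,x19,x36}
  V13: {x7,x32,x36}
  V14: {x27,x31,x32}
  V15: {x16,x28,x31}
  V16: {x11,x15,x28}
  V23: {x24,x25,x36}
  V24: {x4,x6,x22,x34}
  V25: {x6,x21,x24}
  V26: {x13,x15,x23,x34}
  V34: {x17,x30,x32}
  V35: {x5,x12,x24}
  V36: {x12,x17,x35}
  V45: {x1,x6,x31}
  V46: {x2,x17,x33,x34}
  V56: {x12,x18,x28}
  V123: {x36}
  V126: {x15}
  V134: {x32}
  V145: {x31}
  V156: {x28}
  V235: {x24}
  V245: {x6}
  V246: {x34}
  V346: {x17}
  V356: {x12}
C dims 6,15,10; δ0: rk 5, SNF 1^5; δ1: rk 10, SNF 1^9·2
degree 0: 6−5−0 = 1 → Ȟ^0 ≅ Z
degree 1: 15−10−5 = 0 → Ȟ^1 ≅ 0
degree 2: 10−0−10 = 0 plus torsion [2] → Ȟ^2 ≅ Z/2

Ȟ^0(U;F) ≅ Z, Ȟ^1(U;F) ≅ 0, Ȟ^2(U;F) ≅ Z/2


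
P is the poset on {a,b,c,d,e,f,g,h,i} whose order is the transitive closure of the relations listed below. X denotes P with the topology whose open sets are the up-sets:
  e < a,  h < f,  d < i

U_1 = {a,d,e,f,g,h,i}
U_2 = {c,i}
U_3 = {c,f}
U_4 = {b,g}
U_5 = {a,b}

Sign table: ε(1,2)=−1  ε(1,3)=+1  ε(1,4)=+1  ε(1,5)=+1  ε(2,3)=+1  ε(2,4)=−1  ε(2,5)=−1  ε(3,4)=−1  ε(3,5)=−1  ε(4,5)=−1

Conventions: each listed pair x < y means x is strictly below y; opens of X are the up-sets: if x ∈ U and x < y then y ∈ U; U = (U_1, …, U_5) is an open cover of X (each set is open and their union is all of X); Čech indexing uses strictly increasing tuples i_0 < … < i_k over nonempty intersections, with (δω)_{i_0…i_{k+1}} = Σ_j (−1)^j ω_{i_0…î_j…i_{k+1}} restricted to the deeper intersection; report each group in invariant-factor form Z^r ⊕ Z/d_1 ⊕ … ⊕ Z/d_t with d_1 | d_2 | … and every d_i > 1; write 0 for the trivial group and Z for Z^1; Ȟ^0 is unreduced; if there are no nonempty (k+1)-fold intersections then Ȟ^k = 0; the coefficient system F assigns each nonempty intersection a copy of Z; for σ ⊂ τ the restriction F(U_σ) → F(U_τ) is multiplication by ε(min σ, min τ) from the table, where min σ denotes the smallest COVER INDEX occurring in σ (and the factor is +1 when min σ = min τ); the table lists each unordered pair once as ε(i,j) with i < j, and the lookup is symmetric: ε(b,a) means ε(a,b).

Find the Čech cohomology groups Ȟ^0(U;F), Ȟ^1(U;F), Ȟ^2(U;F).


nerve simplices:
  U12={i} U13={f} U14={g} U15={a} U23={c} U45={b}
C dims 5,6; δ0: rk 5, SNF 1^4·2
degree 0: 5−5−0 = 0 → Ȟ^0 ≅ 0
degree 1: 6−0−5 = 1 plus torsion [2] → Ȟ^1 ≅ Z ⊕ Z/2
degree 2: 0−0−0 = 0 → Ȟ^2 ≅ 0

Ȟ^0 ≅ 0, Ȟ^1 ≅ Z ⊕ Z/2, Ȟ^2 ≅ 0


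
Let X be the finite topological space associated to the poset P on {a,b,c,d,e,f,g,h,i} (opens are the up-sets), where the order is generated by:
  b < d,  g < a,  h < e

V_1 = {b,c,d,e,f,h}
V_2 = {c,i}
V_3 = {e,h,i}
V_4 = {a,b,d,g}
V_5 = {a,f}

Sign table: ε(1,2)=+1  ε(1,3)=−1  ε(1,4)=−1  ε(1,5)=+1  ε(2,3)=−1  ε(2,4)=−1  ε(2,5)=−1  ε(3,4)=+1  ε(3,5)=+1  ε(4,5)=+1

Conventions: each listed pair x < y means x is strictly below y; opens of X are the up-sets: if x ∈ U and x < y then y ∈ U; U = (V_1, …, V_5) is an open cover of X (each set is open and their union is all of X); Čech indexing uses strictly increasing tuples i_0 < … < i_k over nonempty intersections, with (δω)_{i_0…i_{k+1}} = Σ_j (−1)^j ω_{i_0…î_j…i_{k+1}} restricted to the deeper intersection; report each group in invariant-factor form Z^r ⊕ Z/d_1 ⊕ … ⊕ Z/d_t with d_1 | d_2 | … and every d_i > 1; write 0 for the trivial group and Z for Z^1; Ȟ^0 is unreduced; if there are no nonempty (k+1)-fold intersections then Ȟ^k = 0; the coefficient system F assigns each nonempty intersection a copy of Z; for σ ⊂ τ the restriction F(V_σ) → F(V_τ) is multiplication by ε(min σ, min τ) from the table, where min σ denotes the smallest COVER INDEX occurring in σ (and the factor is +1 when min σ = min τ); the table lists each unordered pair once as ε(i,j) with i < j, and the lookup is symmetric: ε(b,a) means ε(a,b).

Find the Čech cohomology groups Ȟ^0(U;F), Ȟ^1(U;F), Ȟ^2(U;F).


nerve simplices:
  V12={c} V13={e,h} V14={b,d} V15={f} V23={i} V45={a}
C dims 5,6; δ0: rk 5, SNF 1^4·2
degree 0: 5−5−0 = 0 → Ȟ^0 ≅ 0
degree 1: 6−0−5 = 1 plus torsion [2] → Ȟ^1 ≅ Z ⊕ Z/2
degree 2: 0−0−0 = 0 → Ȟ^2 ≅ 0

Ȟ^0 = 0, Ȟ^1 = Z ⊕ Z/2, Ȟ^2 = 0


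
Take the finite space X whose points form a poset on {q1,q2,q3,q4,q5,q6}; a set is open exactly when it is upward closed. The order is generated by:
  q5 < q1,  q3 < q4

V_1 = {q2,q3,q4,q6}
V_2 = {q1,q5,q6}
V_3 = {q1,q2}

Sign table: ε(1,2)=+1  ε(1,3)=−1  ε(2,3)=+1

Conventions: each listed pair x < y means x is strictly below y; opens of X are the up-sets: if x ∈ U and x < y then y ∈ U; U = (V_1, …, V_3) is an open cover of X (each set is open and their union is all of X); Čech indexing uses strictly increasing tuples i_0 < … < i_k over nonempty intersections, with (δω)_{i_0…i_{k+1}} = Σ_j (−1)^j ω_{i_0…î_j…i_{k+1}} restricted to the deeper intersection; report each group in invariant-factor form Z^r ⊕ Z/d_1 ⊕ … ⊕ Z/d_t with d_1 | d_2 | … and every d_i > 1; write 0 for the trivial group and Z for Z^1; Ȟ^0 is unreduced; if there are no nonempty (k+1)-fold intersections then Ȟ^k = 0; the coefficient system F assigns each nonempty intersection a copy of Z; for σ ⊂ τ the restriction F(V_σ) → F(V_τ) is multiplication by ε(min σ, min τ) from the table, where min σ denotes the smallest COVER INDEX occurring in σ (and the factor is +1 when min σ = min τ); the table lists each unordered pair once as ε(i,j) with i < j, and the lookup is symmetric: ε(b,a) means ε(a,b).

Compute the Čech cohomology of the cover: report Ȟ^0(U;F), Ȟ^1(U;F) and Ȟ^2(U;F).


Ȟ^0 = 0, Ȟ^1 = Z/2 and Ȟ^2 = 0

nerve simplices:
  V12={q6} V13={q2} V23={q1}
C dims 3,3; δ0: rk 3, SNF 1^2·2
degree 0: 3−3−0 = 0 → Ȟ^0 ≅ 0
degree 1: 3−0−3 = 0 plus torsion [2] → Ȟ^1 ≅ Z/2
degree 2: 0−0−0 = 0 → Ȟ^2 ≅ 0


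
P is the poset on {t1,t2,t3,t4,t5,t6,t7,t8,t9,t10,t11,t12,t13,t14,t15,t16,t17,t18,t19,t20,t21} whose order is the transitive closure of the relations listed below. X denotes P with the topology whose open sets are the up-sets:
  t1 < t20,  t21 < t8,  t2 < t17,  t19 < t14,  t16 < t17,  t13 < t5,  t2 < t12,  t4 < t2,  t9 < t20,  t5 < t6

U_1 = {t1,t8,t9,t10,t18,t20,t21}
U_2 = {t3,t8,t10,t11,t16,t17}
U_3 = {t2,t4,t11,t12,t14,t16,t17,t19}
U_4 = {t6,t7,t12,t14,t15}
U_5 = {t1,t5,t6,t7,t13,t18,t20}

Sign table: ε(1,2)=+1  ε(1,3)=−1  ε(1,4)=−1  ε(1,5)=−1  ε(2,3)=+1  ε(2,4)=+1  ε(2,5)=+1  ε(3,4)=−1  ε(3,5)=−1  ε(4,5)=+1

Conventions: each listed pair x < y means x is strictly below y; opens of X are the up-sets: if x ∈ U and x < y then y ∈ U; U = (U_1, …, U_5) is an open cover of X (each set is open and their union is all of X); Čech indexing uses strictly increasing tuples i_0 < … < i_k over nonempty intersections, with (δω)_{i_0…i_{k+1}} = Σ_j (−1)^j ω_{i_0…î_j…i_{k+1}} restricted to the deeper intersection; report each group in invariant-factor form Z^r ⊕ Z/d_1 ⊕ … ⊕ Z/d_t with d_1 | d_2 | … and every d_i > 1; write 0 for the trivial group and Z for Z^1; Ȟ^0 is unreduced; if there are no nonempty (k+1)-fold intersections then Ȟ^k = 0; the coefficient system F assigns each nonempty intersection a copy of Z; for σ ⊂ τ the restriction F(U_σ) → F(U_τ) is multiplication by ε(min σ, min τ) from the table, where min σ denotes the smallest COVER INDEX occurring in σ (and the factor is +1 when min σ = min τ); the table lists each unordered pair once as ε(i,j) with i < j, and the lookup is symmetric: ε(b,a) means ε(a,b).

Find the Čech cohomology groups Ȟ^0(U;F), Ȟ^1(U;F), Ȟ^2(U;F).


Ȟ^0 = Z, Ȟ^1 = Z, Ȟ^2 = 0

nonempty overlaps:
  U12={t8,t10} U15={t1,t18,t20} U23={t11,t16,t17} U34={t12,t14} U45={t6,t7}
C dims 5,5; δ0: rk 4, SNF 1^4
degree 0: 5−4−0 = 1 → Ȟ^0 ≅ Z
degree 1: 5−0−4 = 1 → Ȟ^1 ≅ Z
degree 2: 0−0−0 = 0 → Ȟ^2 ≅ 0


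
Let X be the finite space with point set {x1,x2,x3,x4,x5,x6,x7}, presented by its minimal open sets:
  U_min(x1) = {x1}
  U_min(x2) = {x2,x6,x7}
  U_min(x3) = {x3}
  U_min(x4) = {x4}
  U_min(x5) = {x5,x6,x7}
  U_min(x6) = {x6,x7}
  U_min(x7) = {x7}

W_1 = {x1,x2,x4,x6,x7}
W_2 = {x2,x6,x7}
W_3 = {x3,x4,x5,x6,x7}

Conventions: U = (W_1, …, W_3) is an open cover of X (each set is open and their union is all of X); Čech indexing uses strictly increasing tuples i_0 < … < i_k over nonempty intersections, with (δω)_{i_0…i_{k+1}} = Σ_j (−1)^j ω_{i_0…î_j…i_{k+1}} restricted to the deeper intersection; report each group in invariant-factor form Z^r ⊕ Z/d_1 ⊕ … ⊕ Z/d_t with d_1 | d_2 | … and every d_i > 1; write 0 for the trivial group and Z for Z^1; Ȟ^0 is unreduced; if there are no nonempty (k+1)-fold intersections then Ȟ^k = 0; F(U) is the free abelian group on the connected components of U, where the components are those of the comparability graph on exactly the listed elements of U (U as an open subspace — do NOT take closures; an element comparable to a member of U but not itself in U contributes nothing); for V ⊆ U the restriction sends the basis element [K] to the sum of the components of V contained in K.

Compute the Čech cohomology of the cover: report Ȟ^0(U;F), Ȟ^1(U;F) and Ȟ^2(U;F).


Ȟ^0 = Z^4, Ȟ^1 = 0, Ȟ^2 = 0

nerve simplices:
  W12={x2,x6,x7} W13={x4,x6,x7} W23={x6,x7}
  W123={x6,x7}
components per intersection:
  W1: {x1} {x2,x6,x7} {x4}
  W2: {x2,x6,x7}
  W3: {x3} {x4} {x5,x6,x7}
  W12: {x2,x6,x7}
  W13: {x4} {x6,x7}
  W23: {x6,x7}
  W123: {x6,x7}
C dims 7,4,1; δ0: rk 3, SNF 1^3; δ1: rk 1, SNF 1^1
degree 0: 7−3−0 = 4 → Ȟ^0 ≅ Z^4
degree 1: 4−1−3 = 0 → Ȟ^1 ≅ 0
degree 2: 1−0−1 = 0 → Ȟ^2 ≅ 0


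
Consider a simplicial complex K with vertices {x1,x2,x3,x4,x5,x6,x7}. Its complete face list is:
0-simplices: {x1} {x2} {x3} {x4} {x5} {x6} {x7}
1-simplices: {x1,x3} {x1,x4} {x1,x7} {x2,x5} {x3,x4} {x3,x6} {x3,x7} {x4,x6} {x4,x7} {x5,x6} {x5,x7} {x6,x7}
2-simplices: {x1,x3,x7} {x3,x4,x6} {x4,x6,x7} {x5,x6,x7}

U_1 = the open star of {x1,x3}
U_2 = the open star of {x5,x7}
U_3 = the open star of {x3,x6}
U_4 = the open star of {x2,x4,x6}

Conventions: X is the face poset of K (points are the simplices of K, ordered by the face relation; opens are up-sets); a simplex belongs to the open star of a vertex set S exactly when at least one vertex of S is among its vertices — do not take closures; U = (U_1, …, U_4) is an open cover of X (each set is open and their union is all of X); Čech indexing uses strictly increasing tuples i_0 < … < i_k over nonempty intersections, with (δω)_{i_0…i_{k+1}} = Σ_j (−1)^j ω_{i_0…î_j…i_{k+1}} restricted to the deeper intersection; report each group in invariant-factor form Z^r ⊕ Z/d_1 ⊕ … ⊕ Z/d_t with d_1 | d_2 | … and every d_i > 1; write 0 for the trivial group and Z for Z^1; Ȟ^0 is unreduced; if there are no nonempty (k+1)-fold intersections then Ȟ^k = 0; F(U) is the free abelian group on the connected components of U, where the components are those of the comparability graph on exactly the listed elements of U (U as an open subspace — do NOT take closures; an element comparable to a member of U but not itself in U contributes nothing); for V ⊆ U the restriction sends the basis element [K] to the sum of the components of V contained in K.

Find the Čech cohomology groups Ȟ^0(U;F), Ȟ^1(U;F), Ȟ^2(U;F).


nonempty intersections:
  U1={{x1},{x3},{x1,x3},{x1,x4},{x1,x7},{x3,x4},{x3,x6},{x3,x7},{x1,x3,x7},{x3,x4,x6}} U2={{x5},{x7},{x1,x7},{x2,x5},{x3,x7},{x4,x7},{x5,x6},{x5,x7},{x6,x7},{x1,x3,x7},{x4,x6,x7},{x5,x6,x7}} U3={{x3},{x6},{x1,x3},{x3,x4},{x3,x6},{x3,x7},{x4,x6},{x5,x6},{x6,x7},{x1,x3,x7},{x3,x4,x6},{x4,x6,x7},{x5,x6,x7}} U4={{x2},{x4},{x6},{x1,x4},{x2,x5},{x3,x4},{x3,x6},{x4,x6},{x4,x7},{x5,x6},{x6,x7},{x3,x4,x6},{x4,x6,x7},{x5,x6,x7}}
  U12={{x1,x7},{x3,x7},{x1,x3,x7}} U13={{x3},{x1,x3},{x3,x4},{x3,x6},{x3,x7},{x1,x3,x7},{x3,x4,x6}} U14={{x1,x4},{x3,x4},{x3,x6},{x3,x4,x6}} U23={{x3,x7},{x5,x6},{x6,x7},{x1,x3,x7},{x4,x6,x7},{x5,x6,x7}} U24={{x2,x5},{x4,x7},{x5,x6},{x6,x7},{x4,x6,x7},{x5,x6,x7}} U34={{x6},{x3,x4},{x3,x6},{x4,x6},{x5,x6},{x6,x7},{x3,x4,x6},{x4,x6,x7},{x5,x6,x7}}
  U123={{x3,x7},{x1,x3,x7}} U134={{x3,x4},{x3,x6},{x3,x4,x6}} U234={{x5,x6},{x6,x7},{x4,x6,x7},{x5,x6,x7}}
components per intersection:
  U1: {{x1},{x3},{x1,x3},{x1,x4},{x1,x7},{x3,x4},{x3,x6},{x3,x7},{x1,x3,x7},{x3,x4,x6}}
  U2: {{x5},{x7},{x1,x7},{x2,x5},{x3,x7},{x4,x7},{x5,x6},{x5,x7},{x6,x7},{x1,x3,x7},{x4,x6,x7},{x5,x6,x7}}
  U3: {{x3},{x6},{x1,x3},{x3,x4},{x3,x6},{x3,x7},{x4,x6},{x5,x6},{x6,x7},{x1,x3,x7},{x3,x4,x6},{x4,x6,x7},{x5,x6,x7}}
  U4: {{x2},{x2,x5}} {{x4},{x6},{x1,x4},{x3,x4},{x3,x6},{x4,x6},{x4,x7},{x5,x6},{x6,x7},{x3,x4,x6},{x4,x6,x7},{x5,x6,x7}}
  U12: {{x1,x7},{x3,x7},{x1,x3,x7}}
  U13: {{x3},{x1,x3},{x3,x4},{x3,x6},{x3,x7},{x1,x3,x7},{x3,x4,x6}}
  U14: {{x1,x4}} {{x3,x4},{x3,x6},{x3,x4,x6}}
  U23: {{x3,x7},{x1,x3,x7}} {{x5,x6},{x6,x7},{x4,x6,x7},{x5,x6,x7}}
  U24: {{x2,x5}} {{x4,x7},{x5,x6},{x6,x7},{x4,x6,x7},{x5,x6,x7}}
  U34: {{x6},{x3,x4},{x3,x6},{x4,x6},{x5,x6},{x6,x7},{x3,x4,x6},{x4,x6,x7},{x5,x6,x7}}
  U123: {{x3,x7},{x1,x3,x7}}
  U134: {{x3,x4},{x3,x6},{x3,x4,x6}}
  U234: {{x5,x6},{x6,x7},{x4,x6,x7},{x5,x6,x7}}
C dims 5,9,3; δ0: rk 4, SNF 1^4; δ1: rk 3, SNF 1^3
Ȟ^0: (5−4)−0=1 ⇒ Z
Ȟ^1: (9−3)−4=2 ⇒ Z^2
Ȟ^2: (3−0)−3=0 ⇒ 0

Ȟ^0 ≅ Z, Ȟ^1 ≅ Z^2 and Ȟ^2 ≅ 0


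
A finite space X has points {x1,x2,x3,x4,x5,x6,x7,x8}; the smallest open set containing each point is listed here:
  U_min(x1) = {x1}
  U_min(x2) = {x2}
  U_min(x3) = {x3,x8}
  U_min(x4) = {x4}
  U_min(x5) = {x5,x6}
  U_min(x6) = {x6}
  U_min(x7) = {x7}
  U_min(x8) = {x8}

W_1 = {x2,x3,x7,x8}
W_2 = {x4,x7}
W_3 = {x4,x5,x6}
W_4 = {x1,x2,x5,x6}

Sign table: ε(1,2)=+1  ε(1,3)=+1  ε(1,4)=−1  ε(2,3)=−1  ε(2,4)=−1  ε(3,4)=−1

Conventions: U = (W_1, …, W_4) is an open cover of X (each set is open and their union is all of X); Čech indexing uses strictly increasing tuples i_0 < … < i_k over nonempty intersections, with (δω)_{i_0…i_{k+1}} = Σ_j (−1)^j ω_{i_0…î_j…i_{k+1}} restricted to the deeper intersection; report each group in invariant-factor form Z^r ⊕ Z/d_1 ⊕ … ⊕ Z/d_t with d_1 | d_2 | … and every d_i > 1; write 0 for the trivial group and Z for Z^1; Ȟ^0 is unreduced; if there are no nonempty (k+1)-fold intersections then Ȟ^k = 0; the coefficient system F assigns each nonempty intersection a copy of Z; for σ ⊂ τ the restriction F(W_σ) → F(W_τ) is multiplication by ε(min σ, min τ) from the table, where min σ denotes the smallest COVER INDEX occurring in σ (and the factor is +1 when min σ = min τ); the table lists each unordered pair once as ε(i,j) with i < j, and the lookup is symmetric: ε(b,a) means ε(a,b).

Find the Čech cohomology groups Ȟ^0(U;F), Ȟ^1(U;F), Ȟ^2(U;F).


Ȟ^0 = 0,  Ȟ^1 = Z/2,  Ȟ^2 = 0

nonempty overlaps:
  W12={x7} W14={x2} W23={x4} W34={x5,x6}
C dims 4,4; δ0: rk 4, SNF 1^3·2
degree 0: 4−4−0 = 0 → Ȟ^0 ≅ 0
degree 1: 4−0−4 = 0 plus torsion [2] → Ȟ^1 ≅ Z/2
degree 2: 0−0−0 = 0 → Ȟ^2 ≅ 0


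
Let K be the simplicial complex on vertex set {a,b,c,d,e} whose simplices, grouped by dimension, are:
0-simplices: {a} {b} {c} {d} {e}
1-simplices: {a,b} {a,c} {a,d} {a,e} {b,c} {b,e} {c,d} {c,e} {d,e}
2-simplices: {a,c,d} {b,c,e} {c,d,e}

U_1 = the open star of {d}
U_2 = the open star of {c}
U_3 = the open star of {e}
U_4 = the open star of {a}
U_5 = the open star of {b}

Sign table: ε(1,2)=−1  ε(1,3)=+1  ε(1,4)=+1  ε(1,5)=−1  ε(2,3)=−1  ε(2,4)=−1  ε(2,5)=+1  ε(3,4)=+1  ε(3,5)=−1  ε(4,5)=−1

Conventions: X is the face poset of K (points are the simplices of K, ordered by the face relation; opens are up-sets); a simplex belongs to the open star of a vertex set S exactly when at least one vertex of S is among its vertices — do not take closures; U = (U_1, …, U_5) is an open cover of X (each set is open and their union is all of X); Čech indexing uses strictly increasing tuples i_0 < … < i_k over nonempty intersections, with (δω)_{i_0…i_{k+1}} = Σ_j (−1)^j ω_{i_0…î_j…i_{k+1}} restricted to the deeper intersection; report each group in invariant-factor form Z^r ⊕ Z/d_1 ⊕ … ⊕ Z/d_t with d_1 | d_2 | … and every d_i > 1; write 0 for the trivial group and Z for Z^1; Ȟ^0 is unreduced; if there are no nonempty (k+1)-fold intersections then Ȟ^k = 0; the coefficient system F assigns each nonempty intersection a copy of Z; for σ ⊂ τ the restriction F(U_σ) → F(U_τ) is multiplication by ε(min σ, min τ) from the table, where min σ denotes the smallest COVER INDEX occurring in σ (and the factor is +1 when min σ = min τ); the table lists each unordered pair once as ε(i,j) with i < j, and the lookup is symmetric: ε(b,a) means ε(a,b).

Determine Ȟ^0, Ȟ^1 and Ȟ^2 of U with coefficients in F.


cover nerve:
  U1={{d},{a,d},{c,d},{d,e},{a,c,d},{c,d,e}} U2={{c},{a,c},{b,c},{c,d},{c,e},{a,c,d},{b,c,e},{c,d,e}} U3={{e},{a,e},{b,e},{c,e},{d,e},{b,c,e},{c,d,e}} U4={{a},{a,b},{a,c},{a,d},{a,e},{a,c,d}} U5={{b},{a,b},{b,c},{b,e},{b,c,e}}
  U12={{c,d},{a,c,d},{c,d,e}} U13={{d,e},{c,d,e}} U14={{a,d},{a,c,d}} U23={{c,e},{b,c,e},{c,d,e}} U24={{a,c},{a,c,d}} U25={{b,c},{b,c,e}} U34={{a,e}} U35={{b,e},{b,c,e}} U45={{a,b}}
  U123={{c,d,e}} U124={{a,c,d}} U235={{b,c,e}}
C dims 5,9,3; δ0: rk 4, SNF 1^4; δ1: rk 3, SNF 1^3
Ȟ^0: (5−4)−0=1 ⇒ Z
Ȟ^1: (9−3)−4=2 ⇒ Z^2
Ȟ^2: (3−0)−3=0 ⇒ 0

Ȟ^0(U;F) ≅ Z,  Ȟ^1(U;F) ≅ Z^2,  Ȟ^2(U;F) ≅ 0


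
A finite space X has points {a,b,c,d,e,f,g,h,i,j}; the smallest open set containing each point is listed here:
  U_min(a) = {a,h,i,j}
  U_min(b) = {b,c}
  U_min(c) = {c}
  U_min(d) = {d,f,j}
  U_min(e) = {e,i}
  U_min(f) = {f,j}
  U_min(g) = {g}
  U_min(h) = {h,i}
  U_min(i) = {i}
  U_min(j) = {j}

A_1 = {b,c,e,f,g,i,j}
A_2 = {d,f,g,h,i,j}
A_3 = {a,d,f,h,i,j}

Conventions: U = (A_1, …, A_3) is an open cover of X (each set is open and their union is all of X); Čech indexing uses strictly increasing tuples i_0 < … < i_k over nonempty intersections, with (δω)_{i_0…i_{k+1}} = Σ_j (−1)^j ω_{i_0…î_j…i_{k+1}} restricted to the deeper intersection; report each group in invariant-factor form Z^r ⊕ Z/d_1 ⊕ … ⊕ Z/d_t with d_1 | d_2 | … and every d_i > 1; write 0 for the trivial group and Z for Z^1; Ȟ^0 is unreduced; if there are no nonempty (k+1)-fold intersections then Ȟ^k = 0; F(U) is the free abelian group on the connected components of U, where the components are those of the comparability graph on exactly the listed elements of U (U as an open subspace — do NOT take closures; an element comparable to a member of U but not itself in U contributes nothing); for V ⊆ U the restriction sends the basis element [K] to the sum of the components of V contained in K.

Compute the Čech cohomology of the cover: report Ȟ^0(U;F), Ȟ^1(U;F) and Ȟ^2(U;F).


nonempty overlaps:
  A12={f,g,i,j} A13={f,i,j} A23={d,f,h,i,j}
  A123={f,i,j}
components per intersection:
  A1: {b,c} {e,i} {f,j} {g}
  A2: {d,f,j} {g} {h,i}
  A3: {a,d,f,h,i,j}
  A12: {f,j} {g} {i}
  A13: {f,j} {i}
  A23: {d,f,j} {h,i}
  A123: {f,j} {i}
C dims 8,7,2; δ0: rk 5, SNF 1^5; δ1: rk 2, SNF 1^2
degree 0: 8−5−0 = 3 → Ȟ^0 ≅ Z^3
degree 1: 7−2−5 = 0 → Ȟ^1 ≅ 0
degree 2: 2−0−2 = 0 → Ȟ^2 ≅ 0

Ȟ^0 ≅ Z^3, Ȟ^1 ≅ 0 and Ȟ^2 ≅ 0


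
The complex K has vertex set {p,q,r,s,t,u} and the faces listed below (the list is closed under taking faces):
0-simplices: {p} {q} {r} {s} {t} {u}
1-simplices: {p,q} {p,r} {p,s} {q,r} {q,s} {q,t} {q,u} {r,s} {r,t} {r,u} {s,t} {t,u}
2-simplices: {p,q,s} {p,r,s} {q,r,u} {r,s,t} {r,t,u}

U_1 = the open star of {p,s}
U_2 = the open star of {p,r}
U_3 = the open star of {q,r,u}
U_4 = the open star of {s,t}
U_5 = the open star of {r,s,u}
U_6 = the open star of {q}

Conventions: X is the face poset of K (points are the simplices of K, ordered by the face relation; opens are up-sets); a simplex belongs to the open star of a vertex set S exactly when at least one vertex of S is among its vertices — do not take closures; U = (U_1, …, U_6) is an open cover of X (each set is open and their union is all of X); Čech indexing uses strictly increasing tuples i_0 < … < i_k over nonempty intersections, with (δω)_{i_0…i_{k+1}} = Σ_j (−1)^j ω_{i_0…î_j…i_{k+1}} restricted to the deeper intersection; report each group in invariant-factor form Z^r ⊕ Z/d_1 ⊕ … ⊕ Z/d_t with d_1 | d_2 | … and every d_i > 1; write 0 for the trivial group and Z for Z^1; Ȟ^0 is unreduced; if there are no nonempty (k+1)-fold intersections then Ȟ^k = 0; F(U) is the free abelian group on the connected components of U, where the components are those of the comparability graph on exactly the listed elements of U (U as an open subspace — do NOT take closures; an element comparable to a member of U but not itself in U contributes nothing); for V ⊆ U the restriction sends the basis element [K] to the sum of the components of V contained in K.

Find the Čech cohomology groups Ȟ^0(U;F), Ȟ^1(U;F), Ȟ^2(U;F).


Ȟ^0 ≅ Z; Ȟ^1 ≅ Z^2; Ȟ^2 ≅ 0

intersection data:
  U1={{p},{s},{p,q},{p,r},{p,s},{q,s},{r,s},{s,t},{p,q,s},{p,r,s},{r,s,t}} U2={{p},{r},{p,q},{p,r},{p,s},{q,r},{r,s},{r,t},{r,u},{p,q,s},{p,r,s},{q,r,u},{r,s,t},{r,t,u}} U3={{q},{r},{u},{p,q},{p,r},{q,r},{q,s},{q,t},{q,u},{r,s},{r,t},{r,u},{t,u},{p,q,s},{p,r,s},{q,r,u},{r,s,t},{r,t,u}} U4={{s},{t},{p,s},{q,s},{q,t},{r,s},{r,t},{s,t},{t,u},{p,q,s},{p,r,s},{r,s,t},{r,t,u}} U5={{r},{s},{u},{p,r},{p,s},{q,r},{q,s},{q,u},{r,s},{r,t},{r,u},{s,t},{t,u},{p,q,s},{p,r,s},{q,r,u},{r,s,t},{r,t,u}} U6={{q},{p,q},{q,r},{q,s},{q,t},{q,u},{p,q,s},{q,r,u}}
  U12={{p},{p,q},{p,r},{p,s},{r,s},{p,q,s},{p,r,s},{r,s,t}} U13={{p,q},{p,r},{q,s},{r,s},{p,q,s},{p,r,s},{r,s,t}} U14={{s},{p,s},{q,s},{r,s},{s,t},{p,q,s},{p,r,s},{r,s,t}} U15={{s},{p,r},{p,s},{q,s},{r,s},{s,t},{p,q,s},{p,r,s},{r,s,t}} U16={{p,q},{q,s},{p,q,s}} U23={{r},{p,q},{p,r},{q,r},{r,s},{r,t},{r,u},{p,q,s},{p,r,s},{q,r,u},{r,s,t},{r,t,u}} U24={{p,s},{r,s},{r,t},{p,q,s},{p,r,s},{r,s,t},{r,t,u}} U25={{r},{p,r},{p,s},{q,r},{r,s},{r,t},{r,u},{p,q,s},{p,r,s},{q,r,u},{r,s,t},{r,t,u}} U26={{p,q},{q,r},{p,q,s},{q,r,u}} U34={{q,s},{q,t},{r,s},{r,t},{t,u},{p,q,s},{p,r,s},{r,s,t},{r,t,u}} U35={{r},{u},{p,r},{q,r},{q,s},{q,u},{r,s},{r,t},{r,u},{t,u},{p,q,s},{p,r,s},{q,r,u},{r,s,t},{r,t,u}} U36={{q},{p,q},{q,r},{q,s},{q,t},{q,u},{p,q,s},{q,r,u}} U45={{s},{p,s},{q,s},{r,s},{r,t},{s,t},{t,u},{p,q,s},{p,r,s},{r,s,t},{r,t,u}} U46={{q,s},{q,t},{p,q,s}} U56={{q,r},{q,s},{q,u},{p,q,s},{q,r,u}}
  U123={{p,q},{p,r},{r,s},{p,q,s},{p,r,s},{r,s,t}} U124={{p,s},{r,s},{p,q,s},{p,r,s},{r,s,t}} U125={{p,r},{p,s},{r,s},{p,q,s},{p,r,s},{r,s,t}} U126={{p,q},{p,q,s}} U134={{q,s},{r,s},{p,q,s},{p,r,s},{r,s,t}} U135={{p,r},{q,s},{r,s},{p,q,s},{p,r,s},{r,s,t}} U136={{p,q},{q,s},{p,q,s}} U145={{s},{p,s},{q,s},{r,s},{s,t},{p,q,s},{p,r,s},{r,s,t}} U146={{q,s},{p,q,s}} U156={{q,s},{p,q,s}} U234={{r,s},{r,t},{p,q,s},{p,r,s},{r,s,t},{r,t,u}} U235={{r},{p,r},{q,r},{r,s},{r,t},{r,u},{p,q,s},{p,r,s},{q,r,u},{r,s,t},{r,t,u}} U236={{p,q},{q,r},{p,q,s},{q,r,u}} U245={{p,s},{r,s},{r,t},{p,q,s},{p,r,s},{r,s,t},{r,t,u}} U246={{p,q,s}} U256={{q,r},{p,q,s},{q,r,u}} U345={{q,s},{r,s},{r,t},{t,u},{p,q,s},{p,r,s},{r,s,t},{r,t,u}} U346={{q,s},{q,t},{p,q,s}} U356={{q,r},{q,s},{q,u},{p,q,s},{q,r,u}} U456={{q,s},{p,q,s}}
  U1234={{r,s},{p,q,s},{p,r,s},{r,s,t}} U1235={{p,r},{r,s},{p,q,s},{p,r,s},{r,s,t}} U1236={{p,q},{p,q,s}} U1245={{p,s},{r,s},{p,q,s},{p,r,s},{r,s,t}} U1246={{p,q,s}} U1256={{p,q,s}} U1345={{q,s},{r,s},{p,q,s},{p,r,s},{r,s,t}} U1346={{q,s},{p,q,s}} U1356={{q,s},{p,q,s}} U1456={{q,s},{p,q,s}} U2345={{r,s},{r,t},{p,q,s},{p,r,s},{r,s,t},{r,t,u}} U2346={{p,q,s}} U2356={{q,r},{p,q,s},{q,r,u}} U2456={{p,q,s}} U3456={{q,s},{p,q,s}}
  U12345={{r,s},{p,q,s},{p,r,s},{r,s,t}} U12346={{p,q,s}} U12356={{p,q,s}} U12456={{p,q,s}} U13456={{q,s},{p,q,s}} U23456={{p,q,s}}
  U123456={{p,q,s}}
components per intersection:
  U1: {{p},{s},{p,q},{p,r},{p,s},{q,s},{r,s},{s,t},{p,q,s},{p,r,s},{r,s,t}}
  U2: {{p},{r},{p,q},{p,r},{p,s},{q,r},{r,s},{r,t},{r,u},{p,q,s},{p,r,s},{q,r,u},{r,s,t},{r,t,u}}
  U3: {{q},{r},{u},{p,q},{p,r},{q,r},{q,s},{q,t},{q,u},{r,s},{r,t},{r,u},{t,u},{p,q,s},{p,r,s},{q,r,u},{r,s,t},{r,t,u}}
  U4: {{s},{t},{p,s},{q,s},{q,t},{r,s},{r,t},{s,t},{t,u},{p,q,s},{p,r,s},{r,s,t},{r,t,u}}
  U5: {{r},{s},{u},{p,r},{p,s},{q,r},{q,s},{q,u},{r,s},{r,t},{r,u},{s,t},{t,u},{p,q,s},{p,r,s},{q,r,u},{r,s,t},{r,t,u}}
  U6: {{q},{p,q},{q,r},{q,s},{q,t},{q,u},{p,q,s},{q,r,u}}
  U12: {{p},{p,q},{p,r},{p,s},{r,s},{p,q,s},{p,r,s},{r,s,t}}
  U13: {{p,q},{q,s},{p,q,s}} {{p,r},{r,s},{p,r,s},{r,s,t}}
  U14: {{s},{p,s},{q,s},{r,s},{s,t},{p,q,s},{p,r,s},{r,s,t}}
  U15: {{s},{p,r},{p,s},{q,s},{r,s},{s,t},{p,q,s},{p,r,s},{r,s,t}}
  U16: {{p,q},{q,s},{p,q,s}}
  U23: {{r},{p,r},{q,r},{r,s},{r,t},{r,u},{p,r,s},{q,r,u},{r,s,t},{r,t,u}} {{p,q},{p,q,s}}
  U24: {{p,s},{r,s},{r,t},{p,q,s},{p,r,s},{r,s,t},{r,t,u}}
  U25: {{r},{p,r},{p,s},{q,r},{r,s},{r,t},{r,u},{p,q,s},{p,r,s},{q,r,u},{r,s,t},{r,t,u}}
  U26: {{p,q},{p,q,s}} {{q,r},{q,r,u}}
  U34: {{q,s},{p,q,s}} {{q,t}} {{r,s},{r,t},{t,u},{p,r,s},{r,s,t},{r,t,u}}
  U35: {{r},{u},{p,r},{q,r},{q,u},{r,s},{r,t},{r,u},{t,u},{p,r,s},{q,r,u},{r,s,t},{r,t,u}} {{q,s},{p,q,s}}
  U36: {{q},{p,q},{q,r},{q,s},{q,t},{q,u},{p,q,s},{q,r,u}}
  U45: {{s},{p,s},{q,s},{r,s},{r,t},{s,t},{t,u},{p,q,s},{p,r,s},{r,s,t},{r,t,u}}
  U46: {{q,s},{p,q,s}} {{q,t}}
  U56: {{q,r},{q,u},{q,r,u}} {{q,s},{p,q,s}}
  U123: {{p,q},{p,q,s}} {{p,r},{r,s},{p,r,s},{r,s,t}}
  U124: {{p,s},{r,s},{p,q,s},{p,r,s},{r,s,t}}
  U125: {{p,r},{p,s},{r,s},{p,q,s},{p,r,s},{r,s,t}}
  U126: {{p,q},{p,q,s}}
  U134: {{q,s},{p,q,s}} {{r,s},{p,r,s},{r,s,t}}
  U135: {{p,r},{r,s},{p,r,s},{r,s,t}} {{q,s},{p,q,s}}
  U136: {{p,q},{q,s},{p,q,s}}
  U145: {{s},{p,s},{q,s},{r,s},{s,t},{p,q,s},{p,r,s},{r,s,t}}
  U146: {{q,s},{p,q,s}}
  U156: {{q,s},{p,q,s}}
  U234: {{r,s},{r,t},{p,r,s},{r,s,t},{r,t,u}} {{p,q,s}}
  U235: {{r},{p,r},{q,r},{r,s},{r,t},{r,u},{p,r,s},{q,r,u},{r,s,t},{r,t,u}} {{p,q,s}}
  U236: {{p,q},{p,q,s}} {{q,r},{q,r,u}}
  U245: {{p,s},{r,s},{r,t},{p,q,s},{p,r,s},{r,s,t},{r,t,u}}
  U246: {{p,q,s}}
  U256: {{q,r},{q,r,u}} {{p,q,s}}
  U345: {{q,s},{p,q,s}} {{r,s},{r,t},{t,u},{p,r,s},{r,s,t},{r,t,u}}
  U346: {{q,s},{p,q,s}} {{q,t}}
  U356: {{q,r},{q,u},{q,r,u}} {{q,s},{p,q,s}}
  U456: {{q,s},{p,q,s}}
  U1234: {{r,s},{p,r,s},{r,s,t}} {{p,q,s}}
  U1235: {{p,r},{r,s},{p,r,s},{r,s,t}} {{p,q,s}}
  U1236: {{p,q},{p,q,s}}
  U1245: {{p,s},{r,s},{p,q,s},{p,r,s},{r,s,t}}
  U1246: {{p,q,s}}
  U1256: {{p,q,s}}
  U1345: {{q,s},{p,q,s}} {{r,s},{p,r,s},{r,s,t}}
  U1346: {{q,s},{p,q,s}}
  U1356: {{q,s},{p,q,s}}
  U1456: {{q,s},{p,q,s}}
  U2345: {{r,s},{r,t},{p,r,s},{r,s,t},{r,t,u}} {{p,q,s}}
  U2346: {{p,q,s}}
  U2356: {{q,r},{q,r,u}} {{p,q,s}}
  U2456: {{p,q,s}}
  U3456: {{q,s},{p,q,s}}
  U12345: {{r,s},{p,r,s},{r,s,t}} {{p,q,s}}
  U12346: {{p,q,s}}
  U12356: {{p,q,s}}
  U12456: {{p,q,s}}
  U13456: {{q,s},{p,q,s}}
  U23456: {{p,q,s}}
  U123456: {{p,q,s}}
C dims 6,23,30,20; δ0: rk 5, SNF 1^5; δ1: rk 16, SNF 1^16; δ2: rk 14, SNF 1^14
Ȟ^0 = (6 − 5) − 0 = 1, so Ȟ^0 ≅ Z
Ȟ^1 = (23 − 16) − 5 = 2, so Ȟ^1 ≅ Z^2
Ȟ^2 = (30 − 14) − 16 = 0, so Ȟ^2 ≅ 0
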